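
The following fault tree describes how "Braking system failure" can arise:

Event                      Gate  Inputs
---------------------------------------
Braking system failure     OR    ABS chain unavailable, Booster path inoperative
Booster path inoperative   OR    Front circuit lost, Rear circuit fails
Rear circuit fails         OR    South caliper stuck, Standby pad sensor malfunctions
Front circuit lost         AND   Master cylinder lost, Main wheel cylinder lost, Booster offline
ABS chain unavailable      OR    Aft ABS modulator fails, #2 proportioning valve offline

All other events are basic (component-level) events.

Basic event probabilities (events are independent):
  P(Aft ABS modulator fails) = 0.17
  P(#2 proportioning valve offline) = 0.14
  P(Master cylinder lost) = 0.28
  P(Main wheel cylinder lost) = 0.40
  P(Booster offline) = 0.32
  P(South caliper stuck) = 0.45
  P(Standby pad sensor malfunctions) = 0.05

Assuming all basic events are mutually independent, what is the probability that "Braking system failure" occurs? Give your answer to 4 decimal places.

P(ABS chain unavailable) [OR] = 1 − (1−0.17) × (1−0.14) = 0.286200
P(Front circuit lost) [AND] = 0.28 × 0.40 × 0.32 = 0.035840
P(Rear circuit fails) [OR] = 1 − (1−0.45) × (1−0.05) = 0.477500
P(Booster path inoperative) [OR] = 1 − (1−0.035840) × (1−0.477500) = 0.496226
P(Braking system failure) [OR] = 1 − (1−0.286200) × (1−0.496226) = 0.640406
Rounded to 4 decimal places: P(Braking system failure) ≈ 0.6404.

0.6404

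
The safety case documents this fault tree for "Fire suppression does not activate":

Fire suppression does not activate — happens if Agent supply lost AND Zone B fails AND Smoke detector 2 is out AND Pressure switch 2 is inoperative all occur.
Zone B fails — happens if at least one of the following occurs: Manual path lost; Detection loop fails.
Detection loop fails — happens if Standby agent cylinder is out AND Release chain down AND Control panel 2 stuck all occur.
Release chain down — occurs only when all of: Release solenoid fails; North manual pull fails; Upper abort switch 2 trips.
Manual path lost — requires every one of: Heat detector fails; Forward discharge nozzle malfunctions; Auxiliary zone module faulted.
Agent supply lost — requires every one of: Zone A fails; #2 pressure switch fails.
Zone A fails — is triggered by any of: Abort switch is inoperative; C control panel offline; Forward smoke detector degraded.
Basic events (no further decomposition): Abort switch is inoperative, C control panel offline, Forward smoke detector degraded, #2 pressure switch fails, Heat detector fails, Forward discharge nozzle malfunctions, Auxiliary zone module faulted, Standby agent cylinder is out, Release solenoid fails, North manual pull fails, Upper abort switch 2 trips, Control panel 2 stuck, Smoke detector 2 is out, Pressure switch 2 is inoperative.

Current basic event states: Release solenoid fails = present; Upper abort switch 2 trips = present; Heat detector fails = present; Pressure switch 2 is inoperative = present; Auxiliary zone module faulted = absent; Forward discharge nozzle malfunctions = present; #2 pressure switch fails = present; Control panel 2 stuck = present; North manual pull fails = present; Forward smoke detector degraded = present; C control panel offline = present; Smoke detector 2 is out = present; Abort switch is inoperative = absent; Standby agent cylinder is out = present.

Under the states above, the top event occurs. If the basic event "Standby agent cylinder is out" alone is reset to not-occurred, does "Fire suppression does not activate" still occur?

No

Counterfactual: set "Standby agent cylinder is out" to not occurred.
Zone A fails [OR]: Abort switch is inoperative=not, C control panel offline=occurs, Forward smoke detector degraded=occurs → at least one input occurs → occurs.
Agent supply lost [AND]: Zone A fails=occurs, #2 pressure switch fails=occurs → all inputs occur → occurs.
Manual path lost [AND]: Heat detector fails=occurs, Forward discharge nozzle malfunctions=occurs, Auxiliary zone module faulted=not → not all inputs occur → does not occur.
Release chain down [AND]: Release solenoid fails=occurs, North manual pull fails=occurs, Upper abort switch 2 trips=occurs → all inputs occur → occurs.
Detection loop fails [AND]: Standby agent cylinder is out=not, Release chain down=occurs, Control panel 2 stuck=occurs → not all inputs occur → does not occur.
Zone B fails [OR]: Manual path lost=not, Detection loop fails=not → no input occurs → does not occur.
Fire suppression does not activate [AND]: Agent supply lost=occurs, Zone B fails=not, Smoke detector 2 is out=occurs, Pressure switch 2 is inoperative=occurs → not all inputs occur → does not occur.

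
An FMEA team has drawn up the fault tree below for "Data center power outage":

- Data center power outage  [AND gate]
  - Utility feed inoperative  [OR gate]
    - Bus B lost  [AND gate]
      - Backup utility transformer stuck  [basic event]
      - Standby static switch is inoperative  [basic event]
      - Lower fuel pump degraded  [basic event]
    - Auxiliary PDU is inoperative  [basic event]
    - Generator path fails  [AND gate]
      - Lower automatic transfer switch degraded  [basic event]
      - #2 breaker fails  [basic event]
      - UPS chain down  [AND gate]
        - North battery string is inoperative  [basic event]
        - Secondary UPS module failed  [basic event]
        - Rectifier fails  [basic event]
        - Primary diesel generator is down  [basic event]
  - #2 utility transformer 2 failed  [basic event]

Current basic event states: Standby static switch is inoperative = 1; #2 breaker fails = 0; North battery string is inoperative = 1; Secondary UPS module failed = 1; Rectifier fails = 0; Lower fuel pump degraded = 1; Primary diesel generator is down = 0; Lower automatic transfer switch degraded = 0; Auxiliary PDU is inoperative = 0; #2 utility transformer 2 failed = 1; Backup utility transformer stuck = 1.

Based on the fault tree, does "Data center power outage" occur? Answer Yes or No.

Bus B lost [AND]: Backup utility transformer stuck=occurs, Standby static switch is inoperative=occurs, Lower fuel pump degraded=occurs → all inputs occur → occurs.
UPS chain down [AND]: North battery string is inoperative=occurs, Secondary UPS module failed=occurs, Rectifier fails=not, Primary diesel generator is down=not → not all inputs occur → does not occur.
Generator path fails [AND]: Lower automatic transfer switch degraded=not, #2 breaker fails=not, UPS chain down=not → not all inputs occur → does not occur.
Utility feed inoperative [OR]: Bus B lost=occurs, Auxiliary PDU is inoperative=not, Generator path fails=not → at least one input occurs → occurs.
Data center power outage [AND]: Utility feed inoperative=occurs, #2 utility transformer 2 failed=occurs → all inputs occur → occurs.

Yes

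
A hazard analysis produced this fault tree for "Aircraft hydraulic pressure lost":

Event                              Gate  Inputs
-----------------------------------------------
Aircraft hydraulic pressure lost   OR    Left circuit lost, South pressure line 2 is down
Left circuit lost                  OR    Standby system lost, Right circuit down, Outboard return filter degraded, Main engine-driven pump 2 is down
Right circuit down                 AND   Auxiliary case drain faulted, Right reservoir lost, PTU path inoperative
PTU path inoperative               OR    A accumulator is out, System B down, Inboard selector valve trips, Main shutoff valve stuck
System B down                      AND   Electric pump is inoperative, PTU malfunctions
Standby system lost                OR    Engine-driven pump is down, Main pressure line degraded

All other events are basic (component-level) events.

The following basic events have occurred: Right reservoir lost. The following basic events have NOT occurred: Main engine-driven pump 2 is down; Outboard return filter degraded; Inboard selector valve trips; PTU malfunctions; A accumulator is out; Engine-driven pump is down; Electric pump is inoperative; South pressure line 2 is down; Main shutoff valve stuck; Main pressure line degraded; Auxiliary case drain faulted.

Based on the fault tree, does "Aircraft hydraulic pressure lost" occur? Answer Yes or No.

No

Standby system lost [OR]: Engine-driven pump is down=not, Main pressure line degraded=not → no input occurs → does not occur.
System B down [AND]: Electric pump is inoperative=not, PTU malfunctions=not → not all inputs occur → does not occur.
PTU path inoperative [OR]: A accumulator is out=not, System B down=not, Inboard selector valve trips=not, Main shutoff valve stuck=not → no input occurs → does not occur.
Right circuit down [AND]: Auxiliary case drain faulted=not, Right reservoir lost=occurs, PTU path inoperative=not → not all inputs occur → does not occur.
Left circuit lost [OR]: Standby system lost=not, Right circuit down=not, Outboard return filter degraded=not, Main engine-driven pump 2 is down=not → no input occurs → does not occur.
Aircraft hydraulic pressure lost [OR]: Left circuit lost=not, South pressure line 2 is down=not → no input occurs → does not occur.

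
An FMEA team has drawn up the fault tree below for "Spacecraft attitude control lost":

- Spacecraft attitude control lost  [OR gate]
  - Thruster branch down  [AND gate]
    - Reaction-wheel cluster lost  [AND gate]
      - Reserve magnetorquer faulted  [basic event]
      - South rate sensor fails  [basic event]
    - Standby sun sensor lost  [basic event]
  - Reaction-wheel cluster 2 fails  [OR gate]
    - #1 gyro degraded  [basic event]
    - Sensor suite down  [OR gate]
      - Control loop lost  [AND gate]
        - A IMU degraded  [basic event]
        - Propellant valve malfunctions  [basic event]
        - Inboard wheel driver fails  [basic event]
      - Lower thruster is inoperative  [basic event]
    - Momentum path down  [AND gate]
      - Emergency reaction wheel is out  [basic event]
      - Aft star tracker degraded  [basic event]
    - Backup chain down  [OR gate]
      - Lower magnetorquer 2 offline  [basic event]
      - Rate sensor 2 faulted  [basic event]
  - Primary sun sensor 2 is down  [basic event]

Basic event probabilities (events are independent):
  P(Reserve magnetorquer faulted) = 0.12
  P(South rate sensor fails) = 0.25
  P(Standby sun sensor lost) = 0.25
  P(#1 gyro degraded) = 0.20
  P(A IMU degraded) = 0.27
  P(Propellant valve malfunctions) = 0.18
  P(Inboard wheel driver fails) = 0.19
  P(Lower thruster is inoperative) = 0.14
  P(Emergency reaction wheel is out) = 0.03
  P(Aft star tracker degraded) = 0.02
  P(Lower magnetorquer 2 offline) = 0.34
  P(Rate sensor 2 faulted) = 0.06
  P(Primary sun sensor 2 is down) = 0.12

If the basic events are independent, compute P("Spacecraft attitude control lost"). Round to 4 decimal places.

P(Reaction-wheel cluster lost) [AND] = 0.12 × 0.25 = 0.030000
P(Thruster branch down) [AND] = 0.030000 × 0.25 = 0.007500
P(Control loop lost) [AND] = 0.27 × 0.18 × 0.19 = 0.009234
P(Sensor suite down) [OR] = 1 − (1−0.009234) × (1−0.14) = 0.147941
P(Momentum path down) [AND] = 0.03 × 0.02 = 0.000600
P(Backup chain down) [OR] = 1 − (1−0.34) × (1−0.06) = 0.379600
P(Reaction-wheel cluster 2 fails) [OR] = 1 − (1−0.20) × (1−0.147941) × (1−0.000600) × (1−0.379600) = 0.577360
P(Spacecraft attitude control lost) [OR] = 1 − (1−0.007500) × (1−0.577360) × (1−0.12) = 0.630866
Rounded to 4 decimal places: P(Spacecraft attitude control lost) ≈ 0.6309.

0.6309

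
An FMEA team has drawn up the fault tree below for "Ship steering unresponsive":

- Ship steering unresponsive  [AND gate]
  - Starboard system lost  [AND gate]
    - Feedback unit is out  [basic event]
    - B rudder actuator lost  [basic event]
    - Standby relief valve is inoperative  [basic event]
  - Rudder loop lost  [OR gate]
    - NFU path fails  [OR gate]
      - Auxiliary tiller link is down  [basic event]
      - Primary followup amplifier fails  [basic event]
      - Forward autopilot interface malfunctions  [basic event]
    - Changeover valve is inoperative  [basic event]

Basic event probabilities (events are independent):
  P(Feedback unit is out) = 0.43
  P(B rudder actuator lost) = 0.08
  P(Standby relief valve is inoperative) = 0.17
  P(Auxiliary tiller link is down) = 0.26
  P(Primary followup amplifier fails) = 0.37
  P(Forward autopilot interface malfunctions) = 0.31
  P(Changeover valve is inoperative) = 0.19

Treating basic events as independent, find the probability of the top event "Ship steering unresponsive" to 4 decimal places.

P(Starboard system lost) [AND] = 0.43 × 0.08 × 0.17 = 0.005848
P(NFU path fails) [OR] = 1 − (1−0.26) × (1−0.37) × (1−0.31) = 0.678322
P(Rudder loop lost) [OR] = 1 − (1−0.678322) × (1−0.19) = 0.739441
P(Ship steering unresponsive) [AND] = 0.005848 × 0.739441 = 0.004324
Rounded to 4 decimal places: P(Ship steering unresponsive) ≈ 0.0043.

0.0043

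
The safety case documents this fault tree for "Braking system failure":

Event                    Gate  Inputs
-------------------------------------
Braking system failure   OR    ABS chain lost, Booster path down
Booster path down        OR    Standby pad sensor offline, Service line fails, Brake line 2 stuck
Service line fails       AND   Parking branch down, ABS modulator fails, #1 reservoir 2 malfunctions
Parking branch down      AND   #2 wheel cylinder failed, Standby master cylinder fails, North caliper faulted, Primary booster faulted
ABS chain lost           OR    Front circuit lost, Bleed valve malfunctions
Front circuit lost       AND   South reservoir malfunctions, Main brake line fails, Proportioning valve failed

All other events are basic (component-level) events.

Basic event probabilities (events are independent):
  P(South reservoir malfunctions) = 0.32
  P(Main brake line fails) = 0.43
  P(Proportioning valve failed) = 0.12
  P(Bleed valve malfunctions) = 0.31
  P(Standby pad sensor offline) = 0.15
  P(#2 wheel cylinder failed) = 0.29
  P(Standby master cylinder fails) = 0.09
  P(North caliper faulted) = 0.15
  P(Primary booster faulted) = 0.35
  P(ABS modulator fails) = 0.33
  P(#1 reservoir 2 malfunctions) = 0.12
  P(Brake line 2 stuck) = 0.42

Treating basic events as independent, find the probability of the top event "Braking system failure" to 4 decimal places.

0.6655

P(Front circuit lost) [AND] = 0.32 × 0.43 × 0.12 = 0.016512
P(ABS chain lost) [OR] = 1 − (1−0.016512) × (1−0.31) = 0.321393
P(Parking branch down) [AND] = 0.29 × 0.09 × 0.15 × 0.35 = 0.001370
P(Service line fails) [AND] = 0.001370 × 0.33 × 0.12 = 0.000054
P(Booster path down) [OR] = 1 − (1−0.15) × (1−0.000054) × (1−0.42) = 0.507027
P(Braking system failure) [OR] = 1 − (1−0.321393) × (1−0.507027) = 0.665465
Rounded to 4 decimal places: P(Braking system failure) ≈ 0.6655.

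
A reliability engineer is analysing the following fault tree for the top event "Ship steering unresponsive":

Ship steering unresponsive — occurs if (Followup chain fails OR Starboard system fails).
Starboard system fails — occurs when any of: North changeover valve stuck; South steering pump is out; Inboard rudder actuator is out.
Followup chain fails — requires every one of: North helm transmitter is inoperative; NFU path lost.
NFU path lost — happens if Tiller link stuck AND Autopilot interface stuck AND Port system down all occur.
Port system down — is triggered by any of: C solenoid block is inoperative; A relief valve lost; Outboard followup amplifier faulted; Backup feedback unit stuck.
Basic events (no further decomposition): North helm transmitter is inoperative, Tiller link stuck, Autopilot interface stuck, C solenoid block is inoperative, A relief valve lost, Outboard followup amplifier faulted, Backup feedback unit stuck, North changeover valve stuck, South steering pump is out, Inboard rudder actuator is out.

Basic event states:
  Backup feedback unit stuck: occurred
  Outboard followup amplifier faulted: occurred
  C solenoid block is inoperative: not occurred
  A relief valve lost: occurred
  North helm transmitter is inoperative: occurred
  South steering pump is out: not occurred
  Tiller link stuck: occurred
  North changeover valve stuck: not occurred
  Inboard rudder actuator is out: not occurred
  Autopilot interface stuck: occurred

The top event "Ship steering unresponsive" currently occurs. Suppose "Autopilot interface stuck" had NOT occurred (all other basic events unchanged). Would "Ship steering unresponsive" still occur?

No

Counterfactual: set "Autopilot interface stuck" to not occurred.
Port system down [OR]: C solenoid block is inoperative=not, A relief valve lost=occurs, Outboard followup amplifier faulted=occurs, Backup feedback unit stuck=occurs → at least one input occurs → occurs.
NFU path lost [AND]: Tiller link stuck=occurs, Autopilot interface stuck=not, Port system down=occurs → not all inputs occur → does not occur.
Followup chain fails [AND]: North helm transmitter is inoperative=occurs, NFU path lost=not → not all inputs occur → does not occur.
Starboard system fails [OR]: North changeover valve stuck=not, South steering pump is out=not, Inboard rudder actuator is out=not → no input occurs → does not occur.
Ship steering unresponsive [OR]: Followup chain fails=not, Starboard system fails=not → no input occurs → does not occur.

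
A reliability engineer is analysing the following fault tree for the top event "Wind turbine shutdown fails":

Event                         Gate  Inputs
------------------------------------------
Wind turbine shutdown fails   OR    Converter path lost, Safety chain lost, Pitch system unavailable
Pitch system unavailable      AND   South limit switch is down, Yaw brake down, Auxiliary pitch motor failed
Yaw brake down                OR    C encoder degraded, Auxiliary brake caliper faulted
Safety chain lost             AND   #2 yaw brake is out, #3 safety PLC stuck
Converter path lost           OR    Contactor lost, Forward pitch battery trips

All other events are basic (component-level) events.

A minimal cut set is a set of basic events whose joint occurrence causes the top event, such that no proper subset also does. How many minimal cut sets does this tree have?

5

Converter path lost [OR]: union of children's cut sets → 2 cut set(s).
Safety chain lost [AND]: one cut set from each child combined → 1 × 1 = 1 cut set(s).
Yaw brake down [OR]: union of children's cut sets → 2 cut set(s).
Pitch system unavailable [AND]: one cut set from each child combined → 1 × 2 × 1 = 2 cut set(s).
Wind turbine shutdown fails [OR]: union of children's cut sets → 5 cut set(s).
Minimal cut sets: {Contactor lost}; {Forward pitch battery trips}; {#2 yaw brake is out, #3 safety PLC stuck}; {Auxiliary pitch motor failed, C encoder degraded, South limit switch is down}; {Auxiliary brake caliper faulted, Auxiliary pitch motor failed, South limit switch is down}.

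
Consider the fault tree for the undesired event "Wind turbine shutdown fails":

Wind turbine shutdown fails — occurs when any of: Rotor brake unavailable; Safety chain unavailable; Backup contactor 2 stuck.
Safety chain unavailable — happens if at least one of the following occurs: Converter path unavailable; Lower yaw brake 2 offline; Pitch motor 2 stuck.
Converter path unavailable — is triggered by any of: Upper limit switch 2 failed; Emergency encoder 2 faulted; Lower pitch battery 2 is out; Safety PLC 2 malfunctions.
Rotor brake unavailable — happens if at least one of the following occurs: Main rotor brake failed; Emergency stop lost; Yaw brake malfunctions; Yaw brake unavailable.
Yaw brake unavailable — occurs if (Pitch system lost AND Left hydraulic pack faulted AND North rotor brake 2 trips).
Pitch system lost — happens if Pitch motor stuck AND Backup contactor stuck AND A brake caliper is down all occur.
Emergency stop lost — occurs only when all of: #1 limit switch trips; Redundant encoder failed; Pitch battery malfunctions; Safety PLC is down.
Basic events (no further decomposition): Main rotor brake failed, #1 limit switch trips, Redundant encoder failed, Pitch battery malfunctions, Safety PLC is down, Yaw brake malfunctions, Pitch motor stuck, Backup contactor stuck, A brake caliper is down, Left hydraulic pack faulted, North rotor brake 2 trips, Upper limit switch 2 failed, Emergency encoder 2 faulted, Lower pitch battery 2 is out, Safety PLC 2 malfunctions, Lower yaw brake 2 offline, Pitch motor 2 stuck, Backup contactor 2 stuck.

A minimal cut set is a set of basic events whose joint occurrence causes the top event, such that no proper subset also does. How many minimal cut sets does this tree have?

11

Emergency stop lost [AND]: one cut set from each child combined → 1 × 1 × 1 × 1 = 1 cut set(s).
Pitch system lost [AND]: one cut set from each child combined → 1 × 1 × 1 = 1 cut set(s).
Yaw brake unavailable [AND]: one cut set from each child combined → 1 × 1 × 1 = 1 cut set(s).
Rotor brake unavailable [OR]: union of children's cut sets → 4 cut set(s).
Converter path unavailable [OR]: union of children's cut sets → 4 cut set(s).
Safety chain unavailable [OR]: union of children's cut sets → 6 cut set(s).
Wind turbine shutdown fails [OR]: union of children's cut sets → 11 cut set(s).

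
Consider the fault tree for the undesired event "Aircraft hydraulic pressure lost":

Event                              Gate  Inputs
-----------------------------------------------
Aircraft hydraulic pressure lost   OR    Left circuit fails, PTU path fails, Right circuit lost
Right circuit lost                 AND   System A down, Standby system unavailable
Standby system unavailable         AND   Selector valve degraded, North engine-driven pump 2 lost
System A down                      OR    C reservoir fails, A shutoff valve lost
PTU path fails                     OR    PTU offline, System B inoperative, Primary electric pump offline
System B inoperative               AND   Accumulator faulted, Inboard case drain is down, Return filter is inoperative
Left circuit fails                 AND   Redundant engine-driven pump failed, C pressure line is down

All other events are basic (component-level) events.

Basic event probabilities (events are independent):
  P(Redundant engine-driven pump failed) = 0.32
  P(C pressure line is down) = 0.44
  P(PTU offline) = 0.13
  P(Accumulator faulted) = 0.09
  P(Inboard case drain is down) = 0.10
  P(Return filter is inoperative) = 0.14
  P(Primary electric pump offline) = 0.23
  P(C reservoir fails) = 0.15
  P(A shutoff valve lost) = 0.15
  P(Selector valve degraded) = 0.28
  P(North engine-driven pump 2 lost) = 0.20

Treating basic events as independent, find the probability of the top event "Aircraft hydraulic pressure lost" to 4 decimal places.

0.4341

P(Left circuit fails) [AND] = 0.32 × 0.44 = 0.140800
P(System B inoperative) [AND] = 0.09 × 0.10 × 0.14 = 0.001260
P(PTU path fails) [OR] = 1 − (1−0.13) × (1−0.001260) × (1−0.23) = 0.330944
P(System A down) [OR] = 1 − (1−0.15) × (1−0.15) = 0.277500
P(Standby system unavailable) [AND] = 0.28 × 0.20 = 0.056000
P(Right circuit lost) [AND] = 0.277500 × 0.056000 = 0.015540
P(Aircraft hydraulic pressure lost) [OR] = 1 − (1−0.140800) × (1−0.330944) × (1−0.015540) = 0.434080
Rounded to 4 decimal places: P(Aircraft hydraulic pressure lost) ≈ 0.4341.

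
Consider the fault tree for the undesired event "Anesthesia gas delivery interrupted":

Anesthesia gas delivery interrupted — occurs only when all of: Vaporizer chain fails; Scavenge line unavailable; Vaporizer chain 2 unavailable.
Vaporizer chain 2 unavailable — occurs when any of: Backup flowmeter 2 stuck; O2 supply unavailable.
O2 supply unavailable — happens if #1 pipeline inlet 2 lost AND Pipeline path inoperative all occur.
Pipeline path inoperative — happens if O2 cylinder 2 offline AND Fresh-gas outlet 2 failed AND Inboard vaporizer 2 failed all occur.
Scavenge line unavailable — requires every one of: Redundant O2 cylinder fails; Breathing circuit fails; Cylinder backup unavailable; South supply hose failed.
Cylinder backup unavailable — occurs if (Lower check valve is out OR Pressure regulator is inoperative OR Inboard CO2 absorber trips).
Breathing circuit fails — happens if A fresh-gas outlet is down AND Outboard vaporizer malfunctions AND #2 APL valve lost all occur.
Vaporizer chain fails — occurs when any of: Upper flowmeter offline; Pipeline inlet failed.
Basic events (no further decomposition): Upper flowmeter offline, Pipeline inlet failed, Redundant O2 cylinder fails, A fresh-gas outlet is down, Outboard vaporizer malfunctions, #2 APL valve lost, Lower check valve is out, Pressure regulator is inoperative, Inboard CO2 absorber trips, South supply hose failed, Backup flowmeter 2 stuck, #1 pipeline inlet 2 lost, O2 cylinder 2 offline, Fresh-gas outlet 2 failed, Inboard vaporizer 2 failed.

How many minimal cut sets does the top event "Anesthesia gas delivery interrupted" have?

Vaporizer chain fails [OR]: union of children's cut sets → 2 cut set(s).
Breathing circuit fails [AND]: one cut set from each child combined → 1 × 1 × 1 = 1 cut set(s).
Cylinder backup unavailable [OR]: union of children's cut sets → 3 cut set(s).
Scavenge line unavailable [AND]: one cut set from each child combined → 1 × 1 × 3 × 1 = 3 cut set(s).
Pipeline path inoperative [AND]: one cut set from each child combined → 1 × 1 × 1 = 1 cut set(s).
O2 supply unavailable [AND]: one cut set from each child combined → 1 × 1 = 1 cut set(s).
Vaporizer chain 2 unavailable [OR]: union of children's cut sets → 2 cut set(s).
Anesthesia gas delivery interrupted [AND]: one cut set from each child combined → 2 × 3 × 2 = 12 cut set(s).

12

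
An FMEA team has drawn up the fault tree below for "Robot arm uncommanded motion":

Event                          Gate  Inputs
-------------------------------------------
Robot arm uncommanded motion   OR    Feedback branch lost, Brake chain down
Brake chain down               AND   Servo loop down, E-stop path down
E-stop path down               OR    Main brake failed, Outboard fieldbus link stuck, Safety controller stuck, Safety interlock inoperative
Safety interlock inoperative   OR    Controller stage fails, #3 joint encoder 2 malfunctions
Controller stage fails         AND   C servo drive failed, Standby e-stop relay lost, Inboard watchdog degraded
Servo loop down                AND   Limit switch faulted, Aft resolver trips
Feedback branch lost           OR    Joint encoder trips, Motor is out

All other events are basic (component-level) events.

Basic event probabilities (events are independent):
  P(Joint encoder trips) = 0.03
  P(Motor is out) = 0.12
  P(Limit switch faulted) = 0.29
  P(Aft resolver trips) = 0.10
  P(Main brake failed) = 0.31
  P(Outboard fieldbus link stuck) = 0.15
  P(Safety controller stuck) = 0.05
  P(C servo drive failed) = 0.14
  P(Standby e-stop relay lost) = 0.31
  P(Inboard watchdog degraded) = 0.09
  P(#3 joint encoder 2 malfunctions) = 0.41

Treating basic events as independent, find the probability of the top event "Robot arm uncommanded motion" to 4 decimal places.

P(Feedback branch lost) [OR] = 1 − (1−0.03) × (1−0.12) = 0.146400
P(Servo loop down) [AND] = 0.29 × 0.10 = 0.029000
P(Controller stage fails) [AND] = 0.14 × 0.31 × 0.09 = 0.003906
P(Safety interlock inoperative) [OR] = 1 − (1−0.003906) × (1−0.41) = 0.412305
P(E-stop path down) [OR] = 1 − (1−0.31) × (1−0.15) × (1−0.05) × (1−0.412305) = 0.672551
P(Brake chain down) [AND] = 0.029000 × 0.672551 = 0.019504
P(Robot arm uncommanded motion) [OR] = 1 − (1−0.146400) × (1−0.019504) = 0.163049
Rounded to 4 decimal places: P(Robot arm uncommanded motion) ≈ 0.1630.

0.1630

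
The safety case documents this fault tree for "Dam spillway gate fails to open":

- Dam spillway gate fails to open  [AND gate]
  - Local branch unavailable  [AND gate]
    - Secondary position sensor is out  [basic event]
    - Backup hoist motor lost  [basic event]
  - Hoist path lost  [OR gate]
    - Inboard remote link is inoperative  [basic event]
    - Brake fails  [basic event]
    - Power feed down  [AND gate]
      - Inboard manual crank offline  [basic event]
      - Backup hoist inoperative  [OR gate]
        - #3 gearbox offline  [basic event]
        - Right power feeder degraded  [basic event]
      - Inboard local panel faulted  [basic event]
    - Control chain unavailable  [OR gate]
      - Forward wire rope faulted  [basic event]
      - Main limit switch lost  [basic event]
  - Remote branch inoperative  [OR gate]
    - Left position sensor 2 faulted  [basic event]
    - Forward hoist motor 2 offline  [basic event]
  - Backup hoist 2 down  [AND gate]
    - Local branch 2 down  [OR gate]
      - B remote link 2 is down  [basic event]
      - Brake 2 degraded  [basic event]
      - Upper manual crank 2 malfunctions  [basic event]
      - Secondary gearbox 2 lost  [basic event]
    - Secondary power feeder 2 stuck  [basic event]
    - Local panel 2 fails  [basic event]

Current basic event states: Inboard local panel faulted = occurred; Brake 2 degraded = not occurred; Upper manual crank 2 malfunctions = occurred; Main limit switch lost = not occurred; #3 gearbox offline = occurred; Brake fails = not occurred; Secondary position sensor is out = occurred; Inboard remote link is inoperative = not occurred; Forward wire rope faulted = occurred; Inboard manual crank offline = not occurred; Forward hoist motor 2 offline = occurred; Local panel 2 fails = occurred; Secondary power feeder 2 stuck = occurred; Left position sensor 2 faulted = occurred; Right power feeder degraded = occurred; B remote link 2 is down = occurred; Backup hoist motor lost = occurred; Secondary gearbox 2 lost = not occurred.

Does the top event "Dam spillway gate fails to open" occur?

Local branch unavailable [AND]: Secondary position sensor is out=occurs, Backup hoist motor lost=occurs → all inputs occur → occurs.
Backup hoist inoperative [OR]: #3 gearbox offline=occurs, Right power feeder degraded=occurs → at least one input occurs → occurs.
Power feed down [AND]: Inboard manual crank offline=not, Backup hoist inoperative=occurs, Inboard local panel faulted=occurs → not all inputs occur → does not occur.
Control chain unavailable [OR]: Forward wire rope faulted=occurs, Main limit switch lost=not → at least one input occurs → occurs.
Hoist path lost [OR]: Inboard remote link is inoperative=not, Brake fails=not, Power feed down=not, Control chain unavailable=occurs → at least one input occurs → occurs.
Remote branch inoperative [OR]: Left position sensor 2 faulted=occurs, Forward hoist motor 2 offline=occurs → at least one input occurs → occurs.
Local branch 2 down [OR]: B remote link 2 is down=occurs, Brake 2 degraded=not, Upper manual crank 2 malfunctions=occurs, Secondary gearbox 2 lost=not → at least one input occurs → occurs.
Backup hoist 2 down [AND]: Local branch 2 down=occurs, Secondary power feeder 2 stuck=occurs, Local panel 2 fails=occurs → all inputs occur → occurs.
Dam spillway gate fails to open [AND]: Local branch unavailable=occurs, Hoist path lost=occurs, Remote branch inoperative=occurs, Backup hoist 2 down=occurs → all inputs occur → occurs.

Yes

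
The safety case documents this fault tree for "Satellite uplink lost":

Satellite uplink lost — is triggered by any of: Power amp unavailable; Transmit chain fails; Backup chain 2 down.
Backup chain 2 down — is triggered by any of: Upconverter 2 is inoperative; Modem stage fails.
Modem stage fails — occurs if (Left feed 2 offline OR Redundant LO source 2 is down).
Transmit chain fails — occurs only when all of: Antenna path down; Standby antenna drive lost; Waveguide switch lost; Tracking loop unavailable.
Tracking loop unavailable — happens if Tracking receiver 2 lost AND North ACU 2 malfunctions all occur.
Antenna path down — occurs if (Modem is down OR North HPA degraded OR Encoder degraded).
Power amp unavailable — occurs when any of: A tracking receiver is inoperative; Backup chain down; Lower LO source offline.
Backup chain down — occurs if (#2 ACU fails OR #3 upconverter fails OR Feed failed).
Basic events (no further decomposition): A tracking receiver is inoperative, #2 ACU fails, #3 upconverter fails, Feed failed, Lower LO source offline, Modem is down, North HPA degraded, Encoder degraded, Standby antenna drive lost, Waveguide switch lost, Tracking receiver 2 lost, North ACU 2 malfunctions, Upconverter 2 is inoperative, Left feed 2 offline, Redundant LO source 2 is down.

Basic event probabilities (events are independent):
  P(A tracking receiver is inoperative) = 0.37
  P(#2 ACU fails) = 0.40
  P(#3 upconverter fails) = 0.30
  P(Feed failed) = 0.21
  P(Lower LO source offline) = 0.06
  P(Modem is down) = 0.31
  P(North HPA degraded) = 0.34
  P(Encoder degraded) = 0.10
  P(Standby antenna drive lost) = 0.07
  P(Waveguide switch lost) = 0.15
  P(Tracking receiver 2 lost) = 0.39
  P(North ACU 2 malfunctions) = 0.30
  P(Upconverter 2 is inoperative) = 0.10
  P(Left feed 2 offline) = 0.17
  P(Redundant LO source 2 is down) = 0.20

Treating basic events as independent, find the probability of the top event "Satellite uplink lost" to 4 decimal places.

0.8827

P(Backup chain down) [OR] = 1 − (1−0.40) × (1−0.30) × (1−0.21) = 0.668200
P(Power amp unavailable) [OR] = 1 − (1−0.37) × (1−0.668200) × (1−0.06) = 0.803508
P(Antenna path down) [OR] = 1 − (1−0.31) × (1−0.34) × (1−0.10) = 0.590140
P(Tracking loop unavailable) [AND] = 0.39 × 0.30 = 0.117000
P(Transmit chain fails) [AND] = 0.590140 × 0.07 × 0.15 × 0.117000 = 0.000725
P(Modem stage fails) [OR] = 1 − (1−0.17) × (1−0.20) = 0.336000
P(Backup chain 2 down) [OR] = 1 − (1−0.10) × (1−0.336000) = 0.402400
P(Satellite uplink lost) [OR] = 1 − (1−0.803508) × (1−0.000725) × (1−0.402400) = 0.882662
Rounded to 4 decimal places: P(Satellite uplink lost) ≈ 0.8827.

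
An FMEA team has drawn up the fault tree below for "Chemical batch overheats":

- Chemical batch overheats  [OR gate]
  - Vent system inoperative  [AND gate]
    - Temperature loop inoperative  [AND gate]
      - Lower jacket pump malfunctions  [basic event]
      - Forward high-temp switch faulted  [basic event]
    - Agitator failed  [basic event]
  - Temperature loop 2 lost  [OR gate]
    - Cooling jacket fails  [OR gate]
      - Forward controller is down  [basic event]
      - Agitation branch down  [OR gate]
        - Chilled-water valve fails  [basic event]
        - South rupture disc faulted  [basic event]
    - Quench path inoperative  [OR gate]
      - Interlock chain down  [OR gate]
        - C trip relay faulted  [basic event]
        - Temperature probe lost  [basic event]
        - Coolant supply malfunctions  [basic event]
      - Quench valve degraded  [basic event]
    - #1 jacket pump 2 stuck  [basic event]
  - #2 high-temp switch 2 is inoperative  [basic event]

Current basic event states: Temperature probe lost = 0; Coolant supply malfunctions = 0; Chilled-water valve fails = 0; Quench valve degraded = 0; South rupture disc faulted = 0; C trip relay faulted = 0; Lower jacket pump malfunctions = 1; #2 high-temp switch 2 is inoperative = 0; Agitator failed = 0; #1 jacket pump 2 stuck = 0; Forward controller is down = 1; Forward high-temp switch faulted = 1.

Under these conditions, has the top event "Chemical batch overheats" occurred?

Temperature loop inoperative [AND]: Lower jacket pump malfunctions=occurs, Forward high-temp switch faulted=occurs → all inputs occur → occurs.
Vent system inoperative [AND]: Temperature loop inoperative=occurs, Agitator failed=not → not all inputs occur → does not occur.
Agitation branch down [OR]: Chilled-water valve fails=not, South rupture disc faulted=not → no input occurs → does not occur.
Cooling jacket fails [OR]: Forward controller is down=occurs, Agitation branch down=not → at least one input occurs → occurs.
Interlock chain down [OR]: C trip relay faulted=not, Temperature probe lost=not, Coolant supply malfunctions=not → no input occurs → does not occur.
Quench path inoperative [OR]: Interlock chain down=not, Quench valve degraded=not → no input occurs → does not occur.
Temperature loop 2 lost [OR]: Cooling jacket fails=occurs, Quench path inoperative=not, #1 jacket pump 2 stuck=not → at least one input occurs → occurs.
Chemical batch overheats [OR]: Vent system inoperative=not, Temperature loop 2 lost=occurs, #2 high-temp switch 2 is inoperative=not → at least one input occurs → occurs.

Yes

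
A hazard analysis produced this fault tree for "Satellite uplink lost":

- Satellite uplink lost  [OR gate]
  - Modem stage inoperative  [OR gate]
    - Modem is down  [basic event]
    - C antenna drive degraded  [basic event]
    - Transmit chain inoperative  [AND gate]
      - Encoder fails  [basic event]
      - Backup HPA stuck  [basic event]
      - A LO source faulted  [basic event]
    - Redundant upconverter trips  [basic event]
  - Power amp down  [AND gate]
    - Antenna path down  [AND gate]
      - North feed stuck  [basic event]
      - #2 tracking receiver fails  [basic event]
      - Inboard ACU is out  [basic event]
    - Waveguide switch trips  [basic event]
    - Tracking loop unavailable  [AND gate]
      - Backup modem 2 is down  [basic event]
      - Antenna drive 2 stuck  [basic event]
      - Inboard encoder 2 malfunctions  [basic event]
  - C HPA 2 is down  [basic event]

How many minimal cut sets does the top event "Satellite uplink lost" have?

Transmit chain inoperative [AND]: one cut set from each child combined → 1 × 1 × 1 = 1 cut set(s).
Modem stage inoperative [OR]: union of children's cut sets → 4 cut set(s).
Antenna path down [AND]: one cut set from each child combined → 1 × 1 × 1 = 1 cut set(s).
Tracking loop unavailable [AND]: one cut set from each child combined → 1 × 1 × 1 = 1 cut set(s).
Power amp down [AND]: one cut set from each child combined → 1 × 1 × 1 = 1 cut set(s).
Satellite uplink lost [OR]: union of children's cut sets → 6 cut set(s).
Minimal cut sets: {Modem is down}; {C antenna drive degraded}; {A LO source faulted, Backup HPA stuck, Encoder fails}; {Redundant upconverter trips}; {#2 tracking receiver fails, Antenna drive 2 stuck, Backup modem 2 is down, Inboard ACU is out, Inboard encoder 2 malfunctions, North feed stuck, Waveguide switch trips}; {C HPA 2 is down}.

6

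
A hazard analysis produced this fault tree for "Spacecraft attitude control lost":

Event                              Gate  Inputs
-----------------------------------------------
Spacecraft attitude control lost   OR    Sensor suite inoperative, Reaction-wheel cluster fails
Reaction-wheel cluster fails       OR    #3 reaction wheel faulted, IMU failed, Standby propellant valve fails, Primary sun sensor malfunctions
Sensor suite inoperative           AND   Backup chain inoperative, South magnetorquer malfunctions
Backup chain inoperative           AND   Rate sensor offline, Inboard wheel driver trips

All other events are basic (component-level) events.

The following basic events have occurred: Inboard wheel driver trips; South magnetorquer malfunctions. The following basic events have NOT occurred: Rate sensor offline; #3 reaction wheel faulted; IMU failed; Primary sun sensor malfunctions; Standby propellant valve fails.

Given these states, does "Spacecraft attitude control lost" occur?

No

Backup chain inoperative [AND]: Rate sensor offline=not, Inboard wheel driver trips=occurs → not all inputs occur → does not occur.
Sensor suite inoperative [AND]: Backup chain inoperative=not, South magnetorquer malfunctions=occurs → not all inputs occur → does not occur.
Reaction-wheel cluster fails [OR]: #3 reaction wheel faulted=not, IMU failed=not, Standby propellant valve fails=not, Primary sun sensor malfunctions=not → no input occurs → does not occur.
Spacecraft attitude control lost [OR]: Sensor suite inoperative=not, Reaction-wheel cluster fails=not → no input occurs → does not occur.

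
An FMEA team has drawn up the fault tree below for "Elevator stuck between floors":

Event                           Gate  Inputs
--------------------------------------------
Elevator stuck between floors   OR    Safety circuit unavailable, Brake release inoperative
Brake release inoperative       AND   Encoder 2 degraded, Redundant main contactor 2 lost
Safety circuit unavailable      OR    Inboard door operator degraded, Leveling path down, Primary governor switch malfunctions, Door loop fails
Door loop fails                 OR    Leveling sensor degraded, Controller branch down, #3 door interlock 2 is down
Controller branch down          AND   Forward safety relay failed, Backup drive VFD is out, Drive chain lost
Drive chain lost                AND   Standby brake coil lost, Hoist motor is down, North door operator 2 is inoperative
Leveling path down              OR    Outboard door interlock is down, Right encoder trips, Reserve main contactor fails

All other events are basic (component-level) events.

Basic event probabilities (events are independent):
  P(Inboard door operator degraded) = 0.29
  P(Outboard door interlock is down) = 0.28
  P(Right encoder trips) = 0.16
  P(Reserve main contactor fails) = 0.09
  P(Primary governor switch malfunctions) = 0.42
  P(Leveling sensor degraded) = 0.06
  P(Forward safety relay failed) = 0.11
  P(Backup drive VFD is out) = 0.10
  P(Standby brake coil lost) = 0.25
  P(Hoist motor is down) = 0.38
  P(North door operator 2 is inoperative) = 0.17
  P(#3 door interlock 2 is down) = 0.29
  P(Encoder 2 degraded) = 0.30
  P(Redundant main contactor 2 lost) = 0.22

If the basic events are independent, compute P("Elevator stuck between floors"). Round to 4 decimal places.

P(Leveling path down) [OR] = 1 − (1−0.28) × (1−0.16) × (1−0.09) = 0.449632
P(Drive chain lost) [AND] = 0.25 × 0.38 × 0.17 = 0.016150
P(Controller branch down) [AND] = 0.11 × 0.10 × 0.016150 = 0.000178
P(Door loop fails) [OR] = 1 − (1−0.06) × (1−0.000178) × (1−0.29) = 0.332719
P(Safety circuit unavailable) [OR] = 1 − (1−0.29) × (1−0.449632) × (1−0.42) × (1−0.332719) = 0.848766
P(Brake release inoperative) [AND] = 0.30 × 0.22 = 0.066000
P(Elevator stuck between floors) [OR] = 1 − (1−0.848766) × (1−0.066000) = 0.858747
Rounded to 4 decimal places: P(Elevator stuck between floors) ≈ 0.8587.

0.8587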